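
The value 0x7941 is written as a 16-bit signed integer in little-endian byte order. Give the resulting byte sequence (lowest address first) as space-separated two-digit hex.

41 79

Split into bytes (most-significant first): 79 41.
In little-endian order the low byte comes first in memory.
So at ascending addresses the bytes are 41 79.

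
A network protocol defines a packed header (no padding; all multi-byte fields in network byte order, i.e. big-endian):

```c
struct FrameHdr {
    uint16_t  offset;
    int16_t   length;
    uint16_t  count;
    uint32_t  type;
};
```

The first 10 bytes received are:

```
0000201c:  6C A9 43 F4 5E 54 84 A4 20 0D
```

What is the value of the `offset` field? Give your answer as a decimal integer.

`offset` is the first field, at byte offset 0, occupying 2 bytes.
Bytes at offsets 0..1: 6C A9.
In big-endian order the high byte comes first in memory.
The bytes are already most-significant first: 0x6CA9.
0x6CA9 = 27817.

27817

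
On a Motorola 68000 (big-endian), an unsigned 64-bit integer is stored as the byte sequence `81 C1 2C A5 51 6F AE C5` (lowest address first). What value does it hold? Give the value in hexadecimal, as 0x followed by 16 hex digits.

In big-endian order the high byte comes first in memory.
The bytes are already most-significant first: 0x81C12CA5516FAEC5.

0x81C12CA5516FAEC5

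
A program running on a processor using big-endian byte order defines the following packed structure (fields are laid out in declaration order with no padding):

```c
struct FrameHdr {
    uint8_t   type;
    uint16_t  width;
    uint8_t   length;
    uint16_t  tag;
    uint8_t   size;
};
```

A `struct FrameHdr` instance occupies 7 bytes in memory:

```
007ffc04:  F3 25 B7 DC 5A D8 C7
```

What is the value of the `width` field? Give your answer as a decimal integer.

9655

`width` follows `type` (1 byte), so it starts at byte offset 1 and occupies 2 bytes.
Bytes at offsets 1..2: 25 B7.
Big-endian: lowest address holds the most-significant byte.
The bytes are already most-significant first: 0x25B7.
0x25B7 = 9655.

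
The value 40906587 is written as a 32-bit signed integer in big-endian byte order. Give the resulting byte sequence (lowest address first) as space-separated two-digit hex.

02 70 2F 5B

40906587 in hexadecimal, padded to 32 bits, is 0x02702F5B.
Split into bytes (most-significant first): 02 70 2F 5B.
Big-endian: lowest address holds the most-significant byte.
So the memory order matches the most-significant-first order: 02 70 2F 5B.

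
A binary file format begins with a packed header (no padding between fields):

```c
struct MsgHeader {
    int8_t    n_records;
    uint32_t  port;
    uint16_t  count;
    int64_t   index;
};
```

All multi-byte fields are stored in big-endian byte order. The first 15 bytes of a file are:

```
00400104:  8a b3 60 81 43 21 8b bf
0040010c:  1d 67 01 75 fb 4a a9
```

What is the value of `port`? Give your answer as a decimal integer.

`port` follows `n_records` (1 byte), so it starts at byte offset 1 and occupies 4 bytes.
Bytes at offsets 1..4: B3 60 81 43.
In big-endian order the high byte comes first in memory.
The bytes are already most-significant first: 0xB3608143.
0xB3608143 = 3009446211.

3009446211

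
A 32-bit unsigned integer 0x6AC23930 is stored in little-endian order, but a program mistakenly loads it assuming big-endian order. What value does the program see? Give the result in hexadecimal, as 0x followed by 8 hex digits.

0x3039C26A

Stored little-endian, the bytes at ascending addresses are 30 39 C2 6A.
Read back as big-endian, the last byte is least significant, giving 0x3039C26A.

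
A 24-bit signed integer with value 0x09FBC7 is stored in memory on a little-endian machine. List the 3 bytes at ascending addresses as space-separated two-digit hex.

C7 FB 09

Split into bytes (most-significant first): 09 FB C7.
In little-endian order the low byte comes first in memory.
So at ascending addresses the bytes are C7 FB 09.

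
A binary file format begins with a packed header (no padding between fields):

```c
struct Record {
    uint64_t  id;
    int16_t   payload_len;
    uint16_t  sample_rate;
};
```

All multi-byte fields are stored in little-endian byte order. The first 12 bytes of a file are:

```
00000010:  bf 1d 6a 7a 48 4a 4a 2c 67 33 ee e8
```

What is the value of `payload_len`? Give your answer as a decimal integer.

13159

`payload_len` follows `id` (8 bytes), so it starts at byte offset 8 and occupies 2 bytes.
Bytes at offsets 8..9: 67 33.
Little-endian stores the least-significant byte at the lowest address.
Reassemble most-significant byte first: 33 67 → 0x3367.
0x3367 = 13159.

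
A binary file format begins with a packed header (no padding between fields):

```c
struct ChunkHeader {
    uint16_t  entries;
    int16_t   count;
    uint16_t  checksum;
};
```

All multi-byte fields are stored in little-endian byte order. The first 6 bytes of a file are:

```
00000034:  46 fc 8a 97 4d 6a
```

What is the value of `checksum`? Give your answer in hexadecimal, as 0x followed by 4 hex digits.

0x6A4D

`checksum` follows `entries` (2 B), `count` (2 B), so it starts at offset 2 + 2 = 4 and occupies 2 bytes.
Bytes at offsets 4..5: 4D 6A.
Little-endian stores the least-significant byte at the lowest address.
Reassemble most-significant byte first: 6A 4D → 0x6A4D.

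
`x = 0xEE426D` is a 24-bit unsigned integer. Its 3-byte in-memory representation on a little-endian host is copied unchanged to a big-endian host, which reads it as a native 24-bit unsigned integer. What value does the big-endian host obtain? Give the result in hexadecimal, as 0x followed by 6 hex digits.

0x6D42EE

Stored little-endian, the bytes at ascending addresses are 6D 42 EE.
Read back as big-endian, the last byte is least significant, giving 0x6D42EE.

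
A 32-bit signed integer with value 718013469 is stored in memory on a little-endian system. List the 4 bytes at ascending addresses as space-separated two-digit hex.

718013469 in hexadecimal, padded to 32 bits, is 0x2ACC041D.
Split into bytes (most-significant first): 2A CC 04 1D.
In little-endian order the low byte comes first in memory.
So at ascending addresses the bytes are 1D 04 CC 2A.

1D 04 CC 2A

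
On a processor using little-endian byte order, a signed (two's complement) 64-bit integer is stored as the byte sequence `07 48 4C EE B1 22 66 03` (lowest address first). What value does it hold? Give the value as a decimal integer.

Little-endian stores the least-significant byte at the lowest address.
Reassemble most-significant byte first: 03 66 22 B1 EE 4C 48 07 → 0x036622B1EE4C4807.
0x036622B1EE4C4807 = 244921377340803079.

244921377340803079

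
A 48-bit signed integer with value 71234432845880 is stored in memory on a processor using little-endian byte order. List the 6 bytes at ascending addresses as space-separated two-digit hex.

71234432845880 in hexadecimal, padded to 48 bits, is 0x40C98F10C838.
Split into bytes (most-significant first): 40 C9 8F 10 C8 38.
Little-endian: lowest address holds the least-significant byte.
So at ascending addresses the bytes are 38 C8 10 8F C9 40.

38 C8 10 8F C9 40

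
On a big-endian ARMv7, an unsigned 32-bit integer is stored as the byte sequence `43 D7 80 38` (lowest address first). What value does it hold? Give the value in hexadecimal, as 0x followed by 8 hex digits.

Big-endian stores the most-significant byte at the lowest address.
The bytes are already most-significant first: 0x43D78038.

0x43D78038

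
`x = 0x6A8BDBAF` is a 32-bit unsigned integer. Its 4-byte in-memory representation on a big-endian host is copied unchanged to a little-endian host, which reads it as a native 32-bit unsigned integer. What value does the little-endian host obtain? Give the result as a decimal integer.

2950400874

Stored big-endian, the bytes at ascending addresses are 6A 8B DB AF.
Read back as little-endian, the first byte is least significant, giving 0xAFDB8B6A.
0xAFDB8B6A = 2950400874.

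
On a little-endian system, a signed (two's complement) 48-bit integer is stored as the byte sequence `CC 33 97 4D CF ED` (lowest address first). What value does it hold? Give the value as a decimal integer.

Little-endian: lowest address holds the least-significant byte.
Reassemble most-significant byte first: ED CF 4D 97 33 CC → 0xEDCF4D9733CC.
Top bit is set, so as a signed 48-bit value this is 0xEDCF4D9733CC − 2^48 = -20000360942644.

-20000360942644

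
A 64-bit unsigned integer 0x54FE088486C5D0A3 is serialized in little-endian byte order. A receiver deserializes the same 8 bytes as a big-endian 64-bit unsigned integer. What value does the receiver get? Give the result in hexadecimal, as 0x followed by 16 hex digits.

0xA3D0C5868408FE54

Stored little-endian, the bytes at ascending addresses are A3 D0 C5 86 84 08 FE 54.
Read back as big-endian, the last byte is least significant, giving 0xA3D0C5868408FE54.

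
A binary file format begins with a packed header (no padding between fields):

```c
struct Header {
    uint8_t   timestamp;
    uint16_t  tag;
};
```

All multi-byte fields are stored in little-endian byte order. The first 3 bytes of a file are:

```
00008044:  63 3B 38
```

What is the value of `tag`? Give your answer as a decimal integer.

`tag` follows `timestamp` (1 byte), so it starts at byte offset 1 and occupies 2 bytes.
Bytes at offsets 1..2: 3B 38.
In little-endian order the low byte comes first in memory.
Reassemble most-significant byte first: 38 3B → 0x383B.
0x383B = 14395.

14395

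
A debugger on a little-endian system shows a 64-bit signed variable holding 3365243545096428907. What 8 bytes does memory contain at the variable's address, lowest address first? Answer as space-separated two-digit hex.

6B 1D 26 A8 2C BF B3 2E

3365243545096428907 in hexadecimal, padded to 64 bits, is 0x2EB3BF2CA8261D6B.
Split into bytes (most-significant first): 2E B3 BF 2C A8 26 1D 6B.
In little-endian order the low byte comes first in memory.
So at ascending addresses the bytes are 6B 1D 26 A8 2C BF B3 2E.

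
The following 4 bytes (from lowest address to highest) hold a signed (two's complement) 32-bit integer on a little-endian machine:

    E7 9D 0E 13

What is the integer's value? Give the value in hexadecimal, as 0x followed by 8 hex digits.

0x130E9DE7

Little-endian: lowest address holds the least-significant byte.
Reassemble most-significant byte first: 13 0E 9D E7 → 0x130E9DE7.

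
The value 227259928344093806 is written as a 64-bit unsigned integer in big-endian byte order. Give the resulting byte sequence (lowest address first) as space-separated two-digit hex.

227259928344093806 in hexadecimal, padded to 64 bits, is 0x032763B364A1646E.
Split into bytes (most-significant first): 03 27 63 B3 64 A1 64 6E.
Big-endian: lowest address holds the most-significant byte.
So the memory order matches the most-significant-first order: 03 27 63 B3 64 A1 64 6E.

03 27 63 B3 64 A1 64 6E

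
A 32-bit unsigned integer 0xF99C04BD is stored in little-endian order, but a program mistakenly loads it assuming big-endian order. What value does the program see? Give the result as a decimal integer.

3171196153

Stored little-endian, the bytes at ascending addresses are BD 04 9C F9.
Read back as big-endian, the last byte is least significant, giving 0xBD049CF9.
0xBD049CF9 = 3171196153.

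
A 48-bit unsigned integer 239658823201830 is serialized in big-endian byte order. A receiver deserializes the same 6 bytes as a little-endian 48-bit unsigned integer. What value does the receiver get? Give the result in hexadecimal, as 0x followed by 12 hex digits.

239658823201830 in 48-bit hexadecimal is 0xD9F7EB063426.
Stored big-endian, the bytes at ascending addresses are D9 F7 EB 06 34 26.
Read back as little-endian, the first byte is least significant, giving 0x263406EBF7D9.

0x263406EBF7D9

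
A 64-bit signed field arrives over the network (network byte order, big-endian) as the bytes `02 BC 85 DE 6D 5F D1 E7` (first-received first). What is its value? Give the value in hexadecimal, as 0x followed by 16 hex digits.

0x02BC85DE6D5FD1E7

Big-endian: lowest address holds the most-significant byte.
The bytes are already most-significant first: 0x02BC85DE6D5FD1E7.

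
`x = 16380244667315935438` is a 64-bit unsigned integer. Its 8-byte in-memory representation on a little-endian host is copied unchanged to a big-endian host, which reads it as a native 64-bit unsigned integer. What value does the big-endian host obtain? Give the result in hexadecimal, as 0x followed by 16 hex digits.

0xCE585A19BD5152E3

16380244667315935438 in 64-bit hexadecimal is 0xE35251BD195A58CE.
Stored little-endian, the bytes at ascending addresses are CE 58 5A 19 BD 51 52 E3.
Read back as big-endian, the last byte is least significant, giving 0xCE585A19BD5152E3.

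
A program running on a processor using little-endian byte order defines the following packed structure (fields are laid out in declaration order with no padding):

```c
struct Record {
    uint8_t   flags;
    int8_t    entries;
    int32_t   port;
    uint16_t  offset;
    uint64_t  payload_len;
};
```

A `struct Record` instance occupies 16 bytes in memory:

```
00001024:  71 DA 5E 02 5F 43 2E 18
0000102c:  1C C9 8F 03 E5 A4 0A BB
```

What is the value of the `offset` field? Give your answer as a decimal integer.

`offset` follows `flags` (1 B), `entries` (1 B), `port` (4 B), so it starts at offset 1 + 1 + 4 = 6 and occupies 2 bytes.
Bytes at offsets 6..7: 2E 18.
Little-endian: lowest address holds the least-significant byte.
Reassemble most-significant byte first: 18 2E → 0x182E.
0x182E = 6190.

6190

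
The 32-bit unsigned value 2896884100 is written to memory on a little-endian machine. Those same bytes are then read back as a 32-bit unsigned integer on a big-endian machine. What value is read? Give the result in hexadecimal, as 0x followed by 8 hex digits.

0x84F1AAAC

2896884100 in 32-bit hexadecimal is 0xACAAF184.
Stored little-endian, the bytes at ascending addresses are 84 F1 AA AC.
Read back as big-endian, the last byte is least significant, giving 0x84F1AAAC.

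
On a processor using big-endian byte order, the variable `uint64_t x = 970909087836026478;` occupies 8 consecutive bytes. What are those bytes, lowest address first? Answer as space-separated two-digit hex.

970909087836026478 in hexadecimal, padded to 64 bits, is 0x0D795CABD9AA366E.
Split into bytes (most-significant first): 0D 79 5C AB D9 AA 36 6E.
In big-endian order the high byte comes first in memory.
So the memory order matches the most-significant-first order: 0D 79 5C AB D9 AA 36 6E.

0D 79 5C AB D9 AA 36 6E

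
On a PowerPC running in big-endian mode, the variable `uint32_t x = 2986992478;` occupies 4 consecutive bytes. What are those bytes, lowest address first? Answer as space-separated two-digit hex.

2986992478 in hexadecimal, padded to 32 bits, is 0xB209E35E.
Split into bytes (most-significant first): B2 09 E3 5E.
Big-endian: lowest address holds the most-significant byte.
So the memory order matches the most-significant-first order: B2 09 E3 5E.

B2 09 E3 5E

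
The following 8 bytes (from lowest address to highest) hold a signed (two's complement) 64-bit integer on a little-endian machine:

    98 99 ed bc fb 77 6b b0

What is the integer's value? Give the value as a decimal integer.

In little-endian order the low byte comes first in memory.
Reassemble most-significant byte first: B0 6B 77 FB BC ED 99 98 → 0xB06B77FBBCED9998.
Top bit is set, so as a signed 64-bit value this is 0xB06B77FBBCED9998 − 2^64 = -5734357777436010088.

-5734357777436010088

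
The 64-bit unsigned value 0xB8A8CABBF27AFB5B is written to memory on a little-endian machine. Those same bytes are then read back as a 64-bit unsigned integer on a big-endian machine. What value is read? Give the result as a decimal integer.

6628026459557111992

Stored little-endian, the bytes at ascending addresses are 5B FB 7A F2 BB CA A8 B8.
Read back as big-endian, the last byte is least significant, giving 0x5BFB7AF2BBCAA8B8.
0x5BFB7AF2BBCAA8B8 = 6628026459557111992.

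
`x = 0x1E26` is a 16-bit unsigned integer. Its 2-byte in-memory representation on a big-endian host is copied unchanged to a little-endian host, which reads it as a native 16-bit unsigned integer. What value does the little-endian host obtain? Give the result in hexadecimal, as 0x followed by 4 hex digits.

Stored big-endian, the bytes at ascending addresses are 1E 26.
Read back as little-endian, the first byte is least significant, giving 0x261E.

0x261E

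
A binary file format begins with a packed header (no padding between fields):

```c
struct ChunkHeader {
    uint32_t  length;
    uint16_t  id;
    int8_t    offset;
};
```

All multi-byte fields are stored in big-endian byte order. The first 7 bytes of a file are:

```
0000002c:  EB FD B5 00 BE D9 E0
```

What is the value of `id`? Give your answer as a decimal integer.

48857

`id` follows `length` (4 bytes), so it starts at byte offset 4 and occupies 2 bytes.
Bytes at offsets 4..5: BE D9.
Big-endian stores the most-significant byte at the lowest address.
The bytes are already most-significant first: 0xBED9.
0xBED9 = 48857.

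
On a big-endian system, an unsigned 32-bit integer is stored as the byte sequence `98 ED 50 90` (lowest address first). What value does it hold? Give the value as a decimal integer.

Big-endian stores the most-significant byte at the lowest address.
The bytes are already most-significant first: 0x98ED5090.
0x98ED5090 = 2565689488.

2565689488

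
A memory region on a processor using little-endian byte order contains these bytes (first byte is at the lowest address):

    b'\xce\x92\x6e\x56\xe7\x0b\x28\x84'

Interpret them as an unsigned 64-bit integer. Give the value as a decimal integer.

Little-endian: lowest address holds the least-significant byte.
Reassemble most-significant byte first: 84 28 0B E7 56 6E 92 CE → 0x84280BE7566E92CE.
0x84280BE7566E92CE = 9522874500290351822.

9522874500290351822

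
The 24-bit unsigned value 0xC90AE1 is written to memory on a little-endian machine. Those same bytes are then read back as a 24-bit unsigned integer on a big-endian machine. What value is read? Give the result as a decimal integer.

14748361

Stored little-endian, the bytes at ascending addresses are E1 0A C9.
Read back as big-endian, the last byte is least significant, giving 0xE10AC9.
0xE10AC9 = 14748361.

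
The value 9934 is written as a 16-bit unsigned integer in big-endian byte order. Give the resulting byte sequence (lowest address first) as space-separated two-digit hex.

9934 in hexadecimal, padded to 16 bits, is 0x26CE.
Split into bytes (most-significant first): 26 CE.
In big-endian order the high byte comes first in memory.
So the memory order matches the most-significant-first order: 26 CE.

26 CE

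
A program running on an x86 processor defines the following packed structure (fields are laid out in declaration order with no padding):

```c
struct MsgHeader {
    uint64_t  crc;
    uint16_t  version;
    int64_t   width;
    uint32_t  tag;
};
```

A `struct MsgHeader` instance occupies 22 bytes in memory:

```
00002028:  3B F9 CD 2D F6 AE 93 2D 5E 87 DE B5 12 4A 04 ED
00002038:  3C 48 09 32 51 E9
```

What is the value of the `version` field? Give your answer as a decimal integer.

34654

`version` follows `crc` (8 bytes), so it starts at byte offset 8 and occupies 2 bytes.
Bytes at offsets 8..9: 5E 87.
Little-endian: lowest address holds the least-significant byte.
Reassemble most-significant byte first: 87 5E → 0x875E.
0x875E = 34654.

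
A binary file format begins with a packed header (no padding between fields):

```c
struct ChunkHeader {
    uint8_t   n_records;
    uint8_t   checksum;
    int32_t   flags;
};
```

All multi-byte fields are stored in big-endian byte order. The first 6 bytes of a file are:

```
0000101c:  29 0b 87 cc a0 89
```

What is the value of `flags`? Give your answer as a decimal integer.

`flags` follows `n_records` (1 B), `checksum` (1 B), so it starts at offset 1 + 1 = 2 and occupies 4 bytes.
Bytes at offsets 2..5: 87 CC A0 89.
Big-endian stores the most-significant byte at the lowest address.
The bytes are already most-significant first: 0x87CCA089.
Top bit is set, so as a signed 32-bit value this is 0x87CCA089 − 2^32 = -2016632695.

-2016632695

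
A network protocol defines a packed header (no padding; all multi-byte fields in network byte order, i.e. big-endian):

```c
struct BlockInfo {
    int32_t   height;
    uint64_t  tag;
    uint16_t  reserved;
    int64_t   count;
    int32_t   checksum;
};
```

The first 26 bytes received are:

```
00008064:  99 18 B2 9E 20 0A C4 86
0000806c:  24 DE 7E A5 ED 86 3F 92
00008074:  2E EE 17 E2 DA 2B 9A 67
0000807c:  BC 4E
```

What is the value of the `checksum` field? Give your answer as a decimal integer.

`checksum` follows `height` (4 B), `tag` (8 B), `reserved` (2 B), `count` (8 B), so it starts at offset 4 + 8 + 2 + 8 = 22 and occupies 4 bytes.
Bytes at offsets 22..25: 9A 67 BC 4E.
In big-endian order the high byte comes first in memory.
The bytes are already most-significant first: 0x9A67BC4E.
Top bit is set, so as a signed 32-bit value this is 0x9A67BC4E − 2^32 = -1704477618.

-1704477618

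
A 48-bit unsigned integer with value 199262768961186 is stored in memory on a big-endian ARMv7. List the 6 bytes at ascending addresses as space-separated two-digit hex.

199262768961186 in hexadecimal, padded to 48 bits, is 0xB53A7A8F96A2.
Split into bytes (most-significant first): B5 3A 7A 8F 96 A2.
Big-endian: lowest address holds the most-significant byte.
So the memory order matches the most-significant-first order: B5 3A 7A 8F 96 A2.

B5 3A 7A 8F 96 A2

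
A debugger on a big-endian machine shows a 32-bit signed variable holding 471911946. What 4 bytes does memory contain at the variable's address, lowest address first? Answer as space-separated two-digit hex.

1C 20 CE 0A

471911946 in hexadecimal, padded to 32 bits, is 0x1C20CE0A.
Split into bytes (most-significant first): 1C 20 CE 0A.
Big-endian: lowest address holds the most-significant byte.
So the memory order matches the most-significant-first order: 1C 20 CE 0A.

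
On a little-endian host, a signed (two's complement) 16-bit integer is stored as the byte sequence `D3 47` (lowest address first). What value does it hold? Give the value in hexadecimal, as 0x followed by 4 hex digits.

Little-endian stores the least-significant byte at the lowest address.
Reassemble most-significant byte first: 47 D3 → 0x47D3.

0x47D3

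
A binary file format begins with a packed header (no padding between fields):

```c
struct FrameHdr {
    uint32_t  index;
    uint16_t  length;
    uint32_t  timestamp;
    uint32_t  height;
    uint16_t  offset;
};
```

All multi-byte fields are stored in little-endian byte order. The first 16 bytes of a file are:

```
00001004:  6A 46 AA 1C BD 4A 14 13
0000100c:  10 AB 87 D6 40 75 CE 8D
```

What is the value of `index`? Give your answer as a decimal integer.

480921194

`index` is the first field, at byte offset 0, occupying 4 bytes.
Bytes at offsets 0..3: 6A 46 AA 1C.
In little-endian order the low byte comes first in memory.
Reassemble most-significant byte first: 1C AA 46 6A → 0x1CAA466A.
0x1CAA466A = 480921194.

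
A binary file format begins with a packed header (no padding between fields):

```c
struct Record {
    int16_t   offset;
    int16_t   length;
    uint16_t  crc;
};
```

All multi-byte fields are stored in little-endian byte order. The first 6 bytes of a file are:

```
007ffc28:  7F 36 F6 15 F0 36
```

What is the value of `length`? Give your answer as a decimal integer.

`length` follows `offset` (2 bytes), so it starts at byte offset 2 and occupies 2 bytes.
Bytes at offsets 2..3: F6 15.
In little-endian order the low byte comes first in memory.
Reassemble most-significant byte first: 15 F6 → 0x15F6.
0x15F6 = 5622.

5622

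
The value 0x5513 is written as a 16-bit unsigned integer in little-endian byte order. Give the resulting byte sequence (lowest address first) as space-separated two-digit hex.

13 55

Split into bytes (most-significant first): 55 13.
In little-endian order the low byte comes first in memory.
So at ascending addresses the bytes are 13 55.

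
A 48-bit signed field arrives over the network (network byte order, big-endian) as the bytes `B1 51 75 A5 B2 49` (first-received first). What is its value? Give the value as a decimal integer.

-86511552449975

Big-endian stores the most-significant byte at the lowest address.
The bytes are already most-significant first: 0xB15175A5B249.
Top bit is set, so as a signed 48-bit value this is 0xB15175A5B249 − 2^48 = -86511552449975.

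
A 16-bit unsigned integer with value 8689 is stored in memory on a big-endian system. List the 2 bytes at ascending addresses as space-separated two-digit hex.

21 F1

8689 in hexadecimal, padded to 16 bits, is 0x21F1.
Split into bytes (most-significant first): 21 F1.
In big-endian order the high byte comes first in memory.
So the memory order matches the most-significant-first order: 21 F1.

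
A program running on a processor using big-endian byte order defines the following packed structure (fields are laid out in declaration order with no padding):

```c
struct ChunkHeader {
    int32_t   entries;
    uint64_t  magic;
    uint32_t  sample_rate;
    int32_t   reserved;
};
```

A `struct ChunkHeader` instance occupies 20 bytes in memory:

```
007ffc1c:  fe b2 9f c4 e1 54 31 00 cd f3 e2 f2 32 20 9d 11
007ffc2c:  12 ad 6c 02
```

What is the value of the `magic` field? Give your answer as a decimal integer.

16236656436102554354

`magic` follows `entries` (4 bytes), so it starts at byte offset 4 and occupies 8 bytes.
Bytes at offsets 4..11: E1 54 31 00 CD F3 E2 F2.
In big-endian order the high byte comes first in memory.
The bytes are already most-significant first: 0xE1543100CDF3E2F2.
0xE1543100CDF3E2F2 = 16236656436102554354.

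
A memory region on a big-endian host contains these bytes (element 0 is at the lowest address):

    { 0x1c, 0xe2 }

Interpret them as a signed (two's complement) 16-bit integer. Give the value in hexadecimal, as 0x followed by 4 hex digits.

0x1CE2

Big-endian: lowest address holds the most-significant byte.
The bytes are already most-significant first: 0x1CE2.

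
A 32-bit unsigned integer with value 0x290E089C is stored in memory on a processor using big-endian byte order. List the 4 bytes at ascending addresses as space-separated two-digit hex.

29 0E 08 9C

Split into bytes (most-significant first): 29 0E 08 9C.
Big-endian stores the most-significant byte at the lowest address.
So the memory order matches the most-significant-first order: 29 0E 08 9C.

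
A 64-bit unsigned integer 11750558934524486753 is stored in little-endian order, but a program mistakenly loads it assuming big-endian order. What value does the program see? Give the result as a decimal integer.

7053937756306608803

11750558934524486753 in 64-bit hexadecimal is 0xA3125F18049FE461.
Stored little-endian, the bytes at ascending addresses are 61 E4 9F 04 18 5F 12 A3.
Read back as big-endian, the last byte is least significant, giving 0x61E49F04185F12A3.
0x61E49F04185F12A3 = 7053937756306608803.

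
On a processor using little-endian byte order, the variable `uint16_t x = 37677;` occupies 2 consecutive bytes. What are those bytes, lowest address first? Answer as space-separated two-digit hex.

37677 in hexadecimal, padded to 16 bits, is 0x932D.
Split into bytes (most-significant first): 93 2D.
Little-endian: lowest address holds the least-significant byte.
So at ascending addresses the bytes are 2D 93.

2D 93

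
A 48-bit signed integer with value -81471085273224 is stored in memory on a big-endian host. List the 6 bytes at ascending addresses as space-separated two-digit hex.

Two's complement of -81471085273224 in 48 bits: 81471085273224 = 0x4A18F718E088; invert → 0xB5E708E71F77; add 1 → 0xB5E708E71F78.
Split into bytes (most-significant first): B5 E7 08 E7 1F 78.
In big-endian order the high byte comes first in memory.
So the memory order matches the most-significant-first order: B5 E7 08 E7 1F 78.

B5 E7 08 E7 1F 78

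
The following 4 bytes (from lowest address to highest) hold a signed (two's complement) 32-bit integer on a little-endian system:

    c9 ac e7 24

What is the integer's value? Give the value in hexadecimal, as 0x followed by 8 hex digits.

0x24E7ACC9

Little-endian stores the least-significant byte at the lowest address.
Reassemble most-significant byte first: 24 E7 AC C9 → 0x24E7ACC9.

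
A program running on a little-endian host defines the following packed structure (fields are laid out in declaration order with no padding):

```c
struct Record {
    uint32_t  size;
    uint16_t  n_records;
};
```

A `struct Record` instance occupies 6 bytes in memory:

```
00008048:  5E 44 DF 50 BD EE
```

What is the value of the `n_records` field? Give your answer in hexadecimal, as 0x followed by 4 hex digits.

0xEEBD

`n_records` follows `size` (4 bytes), so it starts at byte offset 4 and occupies 2 bytes.
Bytes at offsets 4..5: BD EE.
Little-endian: lowest address holds the least-significant byte.
Reassemble most-significant byte first: EE BD → 0xEEBD.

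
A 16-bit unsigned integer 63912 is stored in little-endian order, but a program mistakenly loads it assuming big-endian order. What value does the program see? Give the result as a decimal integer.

63912 in 16-bit hexadecimal is 0xF9A8.
Stored little-endian, the bytes at ascending addresses are A8 F9.
Read back as big-endian, the last byte is least significant, giving 0xA8F9.
0xA8F9 = 43257.

43257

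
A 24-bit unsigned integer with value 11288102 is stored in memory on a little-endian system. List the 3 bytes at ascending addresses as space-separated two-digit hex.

11288102 in hexadecimal, padded to 24 bits, is 0xAC3E26.
Split into bytes (most-significant first): AC 3E 26.
Little-endian: lowest address holds the least-significant byte.
So at ascending addresses the bytes are 26 3E AC.

26 3E AC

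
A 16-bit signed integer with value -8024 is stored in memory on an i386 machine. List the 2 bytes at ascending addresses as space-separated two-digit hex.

Two's complement of -8024 in 16 bits: 8024 = 0x1F58; invert → 0xE0A7; add 1 → 0xE0A8.
Split into bytes (most-significant first): E0 A8.
Little-endian: lowest address holds the least-significant byte.
So at ascending addresses the bytes are A8 E0.

A8 E0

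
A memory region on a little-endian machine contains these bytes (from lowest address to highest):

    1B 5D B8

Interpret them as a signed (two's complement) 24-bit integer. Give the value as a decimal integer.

Little-endian stores the least-significant byte at the lowest address.
Reassemble most-significant byte first: B8 5D 1B → 0xB85D1B.
Top bit is set, so as a signed 24-bit value this is 0xB85D1B − 2^24 = -4694757.

-4694757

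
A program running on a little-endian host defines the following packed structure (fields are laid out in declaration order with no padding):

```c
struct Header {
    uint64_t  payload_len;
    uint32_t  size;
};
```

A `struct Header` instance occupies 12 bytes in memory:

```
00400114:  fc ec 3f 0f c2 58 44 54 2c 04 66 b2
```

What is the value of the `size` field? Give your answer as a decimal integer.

`size` follows `payload_len` (8 bytes), so it starts at byte offset 8 and occupies 4 bytes.
Bytes at offsets 8..11: 2C 04 66 B2.
Little-endian: lowest address holds the least-significant byte.
Reassemble most-significant byte first: B2 66 04 2C → 0xB266042C.
0xB266042C = 2993030188.

2993030188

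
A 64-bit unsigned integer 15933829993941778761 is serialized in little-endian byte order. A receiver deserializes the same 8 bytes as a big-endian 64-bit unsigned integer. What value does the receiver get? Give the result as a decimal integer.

15933829993941778761 in 64-bit hexadecimal is 0xDD2055F55C5D4149.
Stored little-endian, the bytes at ascending addresses are 49 41 5D 5C F5 55 20 DD.
Read back as big-endian, the last byte is least significant, giving 0x49415D5CF55520DD.
0x49415D5CF55520DD = 5278602892089303261.

5278602892089303261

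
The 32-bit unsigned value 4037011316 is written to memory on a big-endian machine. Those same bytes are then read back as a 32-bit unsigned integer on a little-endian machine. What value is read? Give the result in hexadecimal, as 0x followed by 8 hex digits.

0x74E79FF0

4037011316 in 32-bit hexadecimal is 0xF09FE774.
Stored big-endian, the bytes at ascending addresses are F0 9F E7 74.
Read back as little-endian, the first byte is least significant, giving 0x74E79FF0.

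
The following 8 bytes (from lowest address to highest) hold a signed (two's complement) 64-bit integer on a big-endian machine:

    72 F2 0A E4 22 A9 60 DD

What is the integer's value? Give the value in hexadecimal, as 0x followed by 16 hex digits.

Big-endian stores the most-significant byte at the lowest address.
The bytes are already most-significant first: 0x72F20AE422A960DD.

0x72F20AE422A960DD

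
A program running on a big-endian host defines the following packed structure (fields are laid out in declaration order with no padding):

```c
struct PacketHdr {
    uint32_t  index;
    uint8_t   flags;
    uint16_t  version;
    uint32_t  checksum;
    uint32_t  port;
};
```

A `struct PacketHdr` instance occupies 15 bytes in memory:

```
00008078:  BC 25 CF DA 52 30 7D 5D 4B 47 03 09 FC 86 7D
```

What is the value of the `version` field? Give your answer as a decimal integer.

12413

`version` follows `index` (4 B), `flags` (1 B), so it starts at offset 4 + 1 = 5 and occupies 2 bytes.
Bytes at offsets 5..6: 30 7D.
Big-endian: lowest address holds the most-significant byte.
The bytes are already most-significant first: 0x307D.
0x307D = 12413.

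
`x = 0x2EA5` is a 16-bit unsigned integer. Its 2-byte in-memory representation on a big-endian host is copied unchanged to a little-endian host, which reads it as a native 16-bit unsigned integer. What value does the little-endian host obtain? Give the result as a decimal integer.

Stored big-endian, the bytes at ascending addresses are 2E A5.
Read back as little-endian, the first byte is least significant, giving 0xA52E.
0xA52E = 42286.

42286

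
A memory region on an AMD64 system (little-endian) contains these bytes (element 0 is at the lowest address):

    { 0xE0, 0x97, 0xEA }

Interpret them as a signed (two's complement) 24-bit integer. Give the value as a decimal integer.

In little-endian order the low byte comes first in memory.
Reassemble most-significant byte first: EA 97 E0 → 0xEA97E0.
Top bit is set, so as a signed 24-bit value this is 0xEA97E0 − 2^24 = -1402912.

-1402912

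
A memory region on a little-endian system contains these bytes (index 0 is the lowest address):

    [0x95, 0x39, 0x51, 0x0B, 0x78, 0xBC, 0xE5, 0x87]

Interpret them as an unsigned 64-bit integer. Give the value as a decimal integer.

9792440188558981525

Little-endian stores the least-significant byte at the lowest address.
Reassemble most-significant byte first: 87 E5 BC 78 0B 51 39 95 → 0x87E5BC780B513995.
0x87E5BC780B513995 = 9792440188558981525.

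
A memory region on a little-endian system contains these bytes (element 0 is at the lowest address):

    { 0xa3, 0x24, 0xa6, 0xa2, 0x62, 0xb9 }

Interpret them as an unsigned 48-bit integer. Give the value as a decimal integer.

Little-endian: lowest address holds the least-significant byte.
Reassemble most-significant byte first: B9 62 A2 A6 24 A3 → 0xB962A2A624A3.
0xB962A2A624A3 = 203833286730915.

203833286730915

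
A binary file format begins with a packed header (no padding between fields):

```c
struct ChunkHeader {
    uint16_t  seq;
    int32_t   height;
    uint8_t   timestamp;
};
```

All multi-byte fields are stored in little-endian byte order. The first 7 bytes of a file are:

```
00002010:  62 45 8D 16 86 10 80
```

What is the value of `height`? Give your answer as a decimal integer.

`height` follows `seq` (2 bytes), so it starts at byte offset 2 and occupies 4 bytes.
Bytes at offsets 2..5: 8D 16 86 10.
Little-endian stores the least-significant byte at the lowest address.
Reassemble most-significant byte first: 10 86 16 8D → 0x1086168D.
0x1086168D = 277223053.

277223053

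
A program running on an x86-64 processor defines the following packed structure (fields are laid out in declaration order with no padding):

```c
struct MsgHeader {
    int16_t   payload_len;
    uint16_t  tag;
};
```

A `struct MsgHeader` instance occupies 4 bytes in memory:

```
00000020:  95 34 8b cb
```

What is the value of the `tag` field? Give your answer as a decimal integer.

`tag` follows `payload_len` (2 bytes), so it starts at byte offset 2 and occupies 2 bytes.
Bytes at offsets 2..3: 8B CB.
In little-endian order the low byte comes first in memory.
Reassemble most-significant byte first: CB 8B → 0xCB8B.
0xCB8B = 52107.

52107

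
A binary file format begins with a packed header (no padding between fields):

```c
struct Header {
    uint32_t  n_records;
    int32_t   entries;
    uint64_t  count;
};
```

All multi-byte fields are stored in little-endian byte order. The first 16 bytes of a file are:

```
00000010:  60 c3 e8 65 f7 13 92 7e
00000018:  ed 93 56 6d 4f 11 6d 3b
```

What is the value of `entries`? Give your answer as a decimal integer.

2123502583

`entries` follows `n_records` (4 bytes), so it starts at byte offset 4 and occupies 4 bytes.
Bytes at offsets 4..7: F7 13 92 7E.
Little-endian: lowest address holds the least-significant byte.
Reassemble most-significant byte first: 7E 92 13 F7 → 0x7E9213F7.
0x7E9213F7 = 2123502583.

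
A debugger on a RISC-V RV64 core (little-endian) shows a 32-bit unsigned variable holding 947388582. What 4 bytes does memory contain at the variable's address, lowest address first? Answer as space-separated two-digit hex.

A6 00 78 38

947388582 in hexadecimal, padded to 32 bits, is 0x387800A6.
Split into bytes (most-significant first): 38 78 00 A6.
Little-endian stores the least-significant byte at the lowest address.
So at ascending addresses the bytes are A6 00 78 38.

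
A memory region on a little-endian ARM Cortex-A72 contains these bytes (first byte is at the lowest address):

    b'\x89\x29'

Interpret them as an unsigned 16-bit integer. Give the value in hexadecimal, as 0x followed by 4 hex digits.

0x2989

In little-endian order the low byte comes first in memory.
Reassemble most-significant byte first: 29 89 → 0x2989.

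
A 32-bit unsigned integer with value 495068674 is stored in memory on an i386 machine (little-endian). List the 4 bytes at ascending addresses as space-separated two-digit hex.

495068674 in hexadecimal, padded to 32 bits, is 0x1D822602.
Split into bytes (most-significant first): 1D 82 26 02.
Little-endian: lowest address holds the least-significant byte.
So at ascending addresses the bytes are 02 26 82 1D.

02 26 82 1D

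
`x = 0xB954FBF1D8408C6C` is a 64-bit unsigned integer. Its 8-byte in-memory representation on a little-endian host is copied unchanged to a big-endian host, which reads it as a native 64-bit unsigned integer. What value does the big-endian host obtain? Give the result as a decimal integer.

7821697953352602809

Stored little-endian, the bytes at ascending addresses are 6C 8C 40 D8 F1 FB 54 B9.
Read back as big-endian, the last byte is least significant, giving 0x6C8C40D8F1FB54B9.
0x6C8C40D8F1FB54B9 = 7821697953352602809.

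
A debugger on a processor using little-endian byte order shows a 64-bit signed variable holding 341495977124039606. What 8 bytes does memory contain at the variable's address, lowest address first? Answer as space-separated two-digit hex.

B6 0B B4 28 C8 3C BD 04

341495977124039606 in hexadecimal, padded to 64 bits, is 0x04BD3CC828B40BB6.
Split into bytes (most-significant first): 04 BD 3C C8 28 B4 0B B6.
Little-endian stores the least-significant byte at the lowest address.
So at ascending addresses the bytes are B6 0B B4 28 C8 3C BD 04.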